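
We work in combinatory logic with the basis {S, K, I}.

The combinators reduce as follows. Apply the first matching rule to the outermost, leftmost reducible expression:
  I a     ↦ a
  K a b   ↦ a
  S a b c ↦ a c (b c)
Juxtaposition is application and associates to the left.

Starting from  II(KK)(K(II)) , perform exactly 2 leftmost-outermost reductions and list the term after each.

Answer: after 2 steps: KK(K(II))

Reduction:
  start: II(KK)(K(II))
  →1  I(KK)(K(II))
  →2  KK(K(II))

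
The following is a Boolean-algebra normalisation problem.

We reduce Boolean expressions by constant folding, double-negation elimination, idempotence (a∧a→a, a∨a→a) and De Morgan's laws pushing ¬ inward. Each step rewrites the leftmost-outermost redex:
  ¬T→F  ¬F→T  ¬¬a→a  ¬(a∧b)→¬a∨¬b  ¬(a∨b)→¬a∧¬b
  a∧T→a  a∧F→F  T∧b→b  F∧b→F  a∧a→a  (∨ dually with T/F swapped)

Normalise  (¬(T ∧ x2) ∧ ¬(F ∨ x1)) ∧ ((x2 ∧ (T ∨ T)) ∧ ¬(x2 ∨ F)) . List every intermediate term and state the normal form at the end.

Answer: normal form = (¬x2 ∧ ¬x1) ∧ (x2 ∧ ¬x2)  (in 11 steps)

Derivation:
  start: (¬(T ∧ x2) ∧ ¬(F ∨ x1)) ∧ ((x2 ∧ (T ∨ T)) ∧ ¬(x2 ∨ F))
  →1  ((¬T ∨ ¬x2) ∧ ¬(F ∨ x1)) ∧ ((x2 ∧ (T ∨ T)) ∧ ¬(x2 ∨ F))
  →2  ((F ∨ ¬x2) ∧ ¬(F ∨ x1)) ∧ ((x2 ∧ (T ∨ T)) ∧ ¬(x2 ∨ F))
  →3  (¬x2 ∧ ¬(F ∨ x1)) ∧ ((x2 ∧ (T ∨ T)) ∧ ¬(x2 ∨ F))
  →4  (¬x2 ∧ (¬F ∧ ¬x1)) ∧ ((x2 ∧ (T ∨ T)) ∧ ¬(x2 ∨ F))
  →5  (¬x2 ∧ (T ∧ ¬x1)) ∧ ((x2 ∧ (T ∨ T)) ∧ ¬(x2 ∨ F))
  →6  (¬x2 ∧ ¬x1) ∧ ((x2 ∧ (T ∨ T)) ∧ ¬(x2 ∨ F))
  →7  (¬x2 ∧ ¬x1) ∧ ((x2 ∧ T) ∧ ¬(x2 ∨ F))
  →8  (¬x2 ∧ ¬x1) ∧ (x2 ∧ ¬(x2 ∨ F))
  →9  (¬x2 ∧ ¬x1) ∧ (x2 ∧ (¬x2 ∧ ¬F))
  →10  (¬x2 ∧ ¬x1) ∧ (x2 ∧ (¬x2 ∧ T))
  →11  (¬x2 ∧ ¬x1) ∧ (x2 ∧ ¬x2)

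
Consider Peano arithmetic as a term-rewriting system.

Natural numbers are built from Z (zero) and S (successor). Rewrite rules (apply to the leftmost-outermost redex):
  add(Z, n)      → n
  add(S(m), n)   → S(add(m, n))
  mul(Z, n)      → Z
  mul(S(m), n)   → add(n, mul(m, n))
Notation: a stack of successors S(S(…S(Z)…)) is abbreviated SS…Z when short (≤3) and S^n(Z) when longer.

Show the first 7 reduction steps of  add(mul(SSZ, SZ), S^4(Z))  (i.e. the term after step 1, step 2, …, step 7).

Answer: after 7 steps: S(S(add(add(Z, mul(Z, SZ)), S^4(Z))))

Derivation:
  start: add(mul(SSZ, SZ), S^4(Z))
  [1] add(add(SZ, mul(SZ, SZ)), S^4(Z))
  [2] add(S(add(Z, mul(SZ, SZ))), S^4(Z))
  [3] S(add(add(Z, mul(SZ, SZ)), S^4(Z)))
  [4] S(add(mul(SZ, SZ), S^4(Z)))
  [5] S(add(add(SZ, mul(Z, SZ)), S^4(Z)))
  [6] S(add(S(add(Z, mul(Z, SZ))), S^4(Z)))
  [7] S(S(add(add(Z, mul(Z, SZ)), S^4(Z))))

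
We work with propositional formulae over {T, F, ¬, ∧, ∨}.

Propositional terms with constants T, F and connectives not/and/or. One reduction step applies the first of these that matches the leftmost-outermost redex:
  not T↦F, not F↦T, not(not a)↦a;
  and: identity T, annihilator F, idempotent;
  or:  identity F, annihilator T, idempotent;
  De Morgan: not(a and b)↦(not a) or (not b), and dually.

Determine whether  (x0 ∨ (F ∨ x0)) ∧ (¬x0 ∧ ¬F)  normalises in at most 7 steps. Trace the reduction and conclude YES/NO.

Answer: YES — reaches normal form x0 ∧ ¬x0 in 4 ≤ 7 steps

Derivation:
  start: (x0 ∨ (F ∨ x0)) ∧ (¬x0 ∧ ¬F)
  [1] (x0 ∨ x0) ∧ (¬x0 ∧ ¬F)
  [2] x0 ∧ (¬x0 ∧ ¬F)
  [3] x0 ∧ (¬x0 ∧ T)
  [4] x0 ∧ ¬x0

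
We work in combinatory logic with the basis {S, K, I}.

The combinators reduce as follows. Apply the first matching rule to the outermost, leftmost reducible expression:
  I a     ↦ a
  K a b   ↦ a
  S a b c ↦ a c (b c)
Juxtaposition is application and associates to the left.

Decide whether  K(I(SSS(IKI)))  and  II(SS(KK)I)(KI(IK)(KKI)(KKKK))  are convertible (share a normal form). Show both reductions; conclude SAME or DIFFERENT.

Answer: DIFFERENT — A ⇓ K(S(KI)(S(KI))), B ⇓ KK

Reduction:
Term A:
  start: K(I(SSS(IKI)))
  step 1: K(SSS(IKI))
  step 2: K(S(IKI)(S(IKI)))
  step 3: K(S(KI)(S(IKI)))
  step 4: K(S(KI)(S(KI)))

Term B:
  start: II(SS(KK)I)(KI(IK)(KKI)(KKKK))
  step 1: I(SS(KK)I)(KI(IK)(KKI)(KKKK))
  step 2: SS(KK)I(KI(IK)(KKI)(KKKK))
  step 3: SI(KKI)(KI(IK)(KKI)(KKKK))
  step 4: I(KI(IK)(KKI)(KKKK))(KKI(KI(IK)(KKI)(KKKK)))
  step 5: KI(IK)(KKI)(KKKK)(KKI(KI(IK)(KKI)(KKKK)))
  step 6: I(KKI)(KKKK)(KKI(KI(IK)(KKI)(KKKK)))
  step 7: KKI(KKKK)(KKI(KI(IK)(KKI)(KKKK)))
  step 8: K(KKKK)(KKI(KI(IK)(KKI)(KKKK)))
  step 9: KKKK
  step 10: KK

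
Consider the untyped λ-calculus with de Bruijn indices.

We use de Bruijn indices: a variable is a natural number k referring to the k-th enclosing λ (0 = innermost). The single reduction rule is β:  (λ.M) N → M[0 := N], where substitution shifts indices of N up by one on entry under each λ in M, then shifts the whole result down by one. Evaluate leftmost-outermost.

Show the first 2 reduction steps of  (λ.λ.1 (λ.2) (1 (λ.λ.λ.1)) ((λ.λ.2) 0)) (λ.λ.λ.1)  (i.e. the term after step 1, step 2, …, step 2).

Answer: after 2 steps: λ.(λ.λ.1) ((λ.λ.λ.1) (λ.λ.λ.1)) ((λ.λ.2) 0)

Working:
  start: (λ.λ.1 (λ.2) (1 (λ.λ.λ.1)) ((λ.λ.2) 0)) (λ.λ.λ.1)
  step 1: λ.(λ.λ.λ.1) (λ.λ.λ.λ.1) ((λ.λ.λ.1) (λ.λ.λ.1)) ((λ.λ.2) 0)
  step 2: λ.(λ.λ.1) ((λ.λ.λ.1) (λ.λ.λ.1)) ((λ.λ.2) 0)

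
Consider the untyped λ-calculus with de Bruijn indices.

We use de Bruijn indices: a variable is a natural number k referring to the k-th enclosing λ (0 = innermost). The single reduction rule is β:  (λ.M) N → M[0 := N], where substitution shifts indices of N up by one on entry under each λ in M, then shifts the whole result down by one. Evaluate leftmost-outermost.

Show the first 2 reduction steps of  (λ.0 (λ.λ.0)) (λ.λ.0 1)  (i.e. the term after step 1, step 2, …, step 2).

  start: (λ.0 (λ.λ.0)) (λ.λ.0 1)
  →1  (λ.λ.0 1) (λ.λ.0)
  →2  λ.0 (λ.λ.0)

Answer: after 2 steps: λ.0 (λ.λ.0)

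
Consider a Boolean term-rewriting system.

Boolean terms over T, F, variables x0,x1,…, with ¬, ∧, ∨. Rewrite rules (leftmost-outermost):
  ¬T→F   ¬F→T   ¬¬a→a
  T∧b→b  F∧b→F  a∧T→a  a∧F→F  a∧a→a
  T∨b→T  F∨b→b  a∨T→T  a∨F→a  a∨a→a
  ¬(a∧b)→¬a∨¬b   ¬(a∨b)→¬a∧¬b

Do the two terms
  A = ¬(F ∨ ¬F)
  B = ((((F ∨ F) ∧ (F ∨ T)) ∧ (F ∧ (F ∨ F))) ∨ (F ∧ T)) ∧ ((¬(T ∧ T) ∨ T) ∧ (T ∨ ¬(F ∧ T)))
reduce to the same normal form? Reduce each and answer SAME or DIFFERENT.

Answer: SAME — A ⇓ F, B ⇓ F

Working:
Term A:
  start: ¬(F ∨ ¬F)
  →1  ¬F ∧ ¬¬F
  →2  T ∧ ¬¬F
  →3  ¬¬F
  →4  F

Term B:
  start: ((((F ∨ F) ∧ (F ∨ T)) ∧ (F ∧ (F ∨ F))) ∨ (F ∧ T)) ∧ ((¬(T ∧ T) ∨ T) ∧ (T ∨ ¬(F ∧ T)))
  →1  (((F ∧ (F ∨ T)) ∧ (F ∧ (F ∨ F))) ∨ (F ∧ T)) ∧ ((¬(T ∧ T) ∨ T) ∧ (T ∨ ¬(F ∧ T)))
  →2  ((F ∧ (F ∧ (F ∨ F))) ∨ (F ∧ T)) ∧ ((¬(T ∧ T) ∨ T) ∧ (T ∨ ¬(F ∧ T)))
  →3  (F ∨ (F ∧ T)) ∧ ((¬(T ∧ T) ∨ T) ∧ (T ∨ ¬(F ∧ T)))
  →4  (F ∧ T) ∧ ((¬(T ∧ T) ∨ T) ∧ (T ∨ ¬(F ∧ T)))
  →5  F ∧ ((¬(T ∧ T) ∨ T) ∧ (T ∨ ¬(F ∧ T)))
  →6  F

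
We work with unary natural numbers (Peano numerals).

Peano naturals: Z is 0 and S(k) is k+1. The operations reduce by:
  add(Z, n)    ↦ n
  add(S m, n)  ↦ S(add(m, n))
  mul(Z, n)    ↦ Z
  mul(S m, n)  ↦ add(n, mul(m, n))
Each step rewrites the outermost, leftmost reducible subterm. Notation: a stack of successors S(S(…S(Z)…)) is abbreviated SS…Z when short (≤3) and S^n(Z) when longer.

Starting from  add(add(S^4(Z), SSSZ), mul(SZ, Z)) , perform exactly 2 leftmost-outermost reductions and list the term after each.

Answer: after 2 steps: S(add(add(SSSZ, SSSZ), mul(SZ, Z)))

Derivation:
  start: add(add(S^4(Z), SSSZ), mul(SZ, Z))
  step 1: add(S(add(SSSZ, SSSZ)), mul(SZ, Z))
  step 2: S(add(add(SSSZ, SSSZ), mul(SZ, Z)))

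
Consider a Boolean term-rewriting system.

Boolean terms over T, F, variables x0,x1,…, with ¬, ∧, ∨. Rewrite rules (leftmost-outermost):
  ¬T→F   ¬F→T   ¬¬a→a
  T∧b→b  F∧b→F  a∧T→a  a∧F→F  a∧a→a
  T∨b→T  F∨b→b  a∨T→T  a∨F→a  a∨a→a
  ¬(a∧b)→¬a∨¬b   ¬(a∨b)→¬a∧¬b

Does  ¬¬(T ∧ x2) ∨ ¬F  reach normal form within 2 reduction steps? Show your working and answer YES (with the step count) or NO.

  start: ¬¬(T ∧ x2) ∨ ¬F
  step 1: (T ∧ x2) ∨ ¬F
  step 2: x2 ∨ ¬F

Answer: NO — after 2 steps the term is x2 ∨ ¬F, not yet normal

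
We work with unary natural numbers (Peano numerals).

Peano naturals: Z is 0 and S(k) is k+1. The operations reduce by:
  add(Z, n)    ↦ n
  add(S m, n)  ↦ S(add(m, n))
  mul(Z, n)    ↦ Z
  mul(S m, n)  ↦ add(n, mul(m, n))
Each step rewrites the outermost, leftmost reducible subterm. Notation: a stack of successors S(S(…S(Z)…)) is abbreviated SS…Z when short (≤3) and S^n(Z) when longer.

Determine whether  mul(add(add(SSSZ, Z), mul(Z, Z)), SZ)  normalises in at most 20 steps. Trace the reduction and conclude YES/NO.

  start: mul(add(add(SSSZ, Z), mul(Z, Z)), SZ)
  →1  mul(add(S(add(SSZ, Z)), mul(Z, Z)), SZ)
  →2  mul(S(add(add(SSZ, Z), mul(Z, Z))), SZ)
  →3  add(SZ, mul(add(add(SSZ, Z), mul(Z, Z)), SZ))
  →4  S(add(Z, mul(add(add(SSZ, Z), mul(Z, Z)), SZ)))
  →5  S(mul(add(add(SSZ, Z), mul(Z, Z)), SZ))
  →6  S(mul(add(S(add(SZ, Z)), mul(Z, Z)), SZ))
  →7  S(mul(S(add(add(SZ, Z), mul(Z, Z))), SZ))
  →8  S(add(SZ, mul(add(add(SZ, Z), mul(Z, Z)), SZ)))
  →9  S(S(add(Z, mul(add(add(SZ, Z), mul(Z, Z)), SZ))))
  →10  S(S(mul(add(add(SZ, Z), mul(Z, Z)), SZ)))
  →11  S(S(mul(add(S(add(Z, Z)), mul(Z, Z)), SZ)))
  →12  S(S(mul(S(add(add(Z, Z), mul(Z, Z))), SZ)))
  →13  S(S(add(SZ, mul(add(add(Z, Z), mul(Z, Z)), SZ))))
  →14  S(S(S(add(Z, mul(add(add(Z, Z), mul(Z, Z)), SZ)))))
  →15  S(S(S(mul(add(add(Z, Z), mul(Z, Z)), SZ))))
  →16  S(S(S(mul(add(Z, mul(Z, Z)), SZ))))
  →17  S(S(S(mul(mul(Z, Z), SZ))))
  →18  S(S(S(mul(Z, SZ))))
  →19  SSSZ

Answer: YES — reaches normal form SSSZ in 19 ≤ 20 steps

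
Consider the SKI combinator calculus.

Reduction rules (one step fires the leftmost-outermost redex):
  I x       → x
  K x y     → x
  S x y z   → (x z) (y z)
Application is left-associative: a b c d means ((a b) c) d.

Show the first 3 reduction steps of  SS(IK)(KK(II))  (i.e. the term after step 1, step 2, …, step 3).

  start: SS(IK)(KK(II))
  [1] S(KK(II))(IK(KK(II)))
  [2] SK(IK(KK(II)))
  [3] SK(K(KK(II)))

Answer: after 3 steps: SK(K(KK(II)))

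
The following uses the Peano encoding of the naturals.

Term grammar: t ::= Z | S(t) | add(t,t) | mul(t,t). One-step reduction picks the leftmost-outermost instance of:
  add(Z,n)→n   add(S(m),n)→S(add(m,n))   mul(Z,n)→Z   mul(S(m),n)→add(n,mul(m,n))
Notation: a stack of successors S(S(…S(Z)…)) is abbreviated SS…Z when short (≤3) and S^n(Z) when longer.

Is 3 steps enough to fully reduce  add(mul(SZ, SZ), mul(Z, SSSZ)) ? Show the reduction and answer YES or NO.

  start: add(mul(SZ, SZ), mul(Z, SSSZ))
  [1] add(add(SZ, mul(Z, SZ)), mul(Z, SSSZ))
  [2] add(S(add(Z, mul(Z, SZ))), mul(Z, SSSZ))
  [3] S(add(add(Z, mul(Z, SZ)), mul(Z, SSSZ)))

Answer: NO — after 3 steps the term is S(add(add(Z, mul(Z, SZ)), mul(Z, SSSZ))), not yet normal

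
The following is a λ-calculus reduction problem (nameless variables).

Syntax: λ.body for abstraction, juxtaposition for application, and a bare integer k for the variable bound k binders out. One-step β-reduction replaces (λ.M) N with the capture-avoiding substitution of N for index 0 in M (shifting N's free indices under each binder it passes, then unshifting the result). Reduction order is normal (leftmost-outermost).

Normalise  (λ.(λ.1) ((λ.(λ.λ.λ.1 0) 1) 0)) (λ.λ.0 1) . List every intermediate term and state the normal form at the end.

  start: (λ.(λ.1) ((λ.(λ.λ.λ.1 0) 1) 0)) (λ.λ.0 1)
  [1] (λ.λ.λ.0 1) ((λ.(λ.λ.λ.1 0) (λ.λ.0 1)) (λ.λ.0 1))
  [2] λ.λ.0 1

Answer: normal form = λ.λ.0 1  (in 2 steps)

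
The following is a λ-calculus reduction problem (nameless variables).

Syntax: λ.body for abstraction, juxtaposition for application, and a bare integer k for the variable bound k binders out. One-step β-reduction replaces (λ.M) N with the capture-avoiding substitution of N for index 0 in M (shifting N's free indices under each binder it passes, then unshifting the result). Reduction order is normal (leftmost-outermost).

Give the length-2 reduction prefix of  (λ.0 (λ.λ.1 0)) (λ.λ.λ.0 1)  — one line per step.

  start: (λ.0 (λ.λ.1 0)) (λ.λ.λ.0 1)
  →1  (λ.λ.λ.0 1) (λ.λ.1 0)
  →2  λ.λ.0 1

Answer: after 2 steps: λ.λ.0 1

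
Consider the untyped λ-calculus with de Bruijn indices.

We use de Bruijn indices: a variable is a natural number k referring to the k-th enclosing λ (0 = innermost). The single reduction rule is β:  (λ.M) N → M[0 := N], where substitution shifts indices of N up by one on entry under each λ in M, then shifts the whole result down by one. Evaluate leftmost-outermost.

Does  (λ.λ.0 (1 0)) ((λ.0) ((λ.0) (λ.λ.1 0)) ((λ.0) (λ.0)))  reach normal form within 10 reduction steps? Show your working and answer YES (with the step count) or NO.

  start: (λ.λ.0 (1 0)) ((λ.0) ((λ.0) (λ.λ.1 0)) ((λ.0) (λ.0)))
  [1] λ.0 ((λ.0) ((λ.0) (λ.λ.1 0)) ((λ.0) (λ.0)) 0)
  [2] λ.0 ((λ.0) (λ.λ.1 0) ((λ.0) (λ.0)) 0)
  [3] λ.0 ((λ.λ.1 0) ((λ.0) (λ.0)) 0)
  [4] λ.0 ((λ.(λ.0) (λ.0) 0) 0)
  [5] λ.0 ((λ.0) (λ.0) 0)
  [6] λ.0 ((λ.0) 0)
  [7] λ.0 0

Answer: YES — reaches normal form λ.0 0 in 7 ≤ 10 steps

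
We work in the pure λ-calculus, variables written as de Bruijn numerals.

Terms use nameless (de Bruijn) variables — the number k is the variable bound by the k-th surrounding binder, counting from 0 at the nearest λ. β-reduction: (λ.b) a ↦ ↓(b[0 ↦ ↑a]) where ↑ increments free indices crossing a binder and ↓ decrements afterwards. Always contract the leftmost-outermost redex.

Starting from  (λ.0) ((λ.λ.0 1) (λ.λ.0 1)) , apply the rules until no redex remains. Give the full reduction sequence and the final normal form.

Answer: normal form = λ.0 (λ.λ.0 1)  (in 2 steps)

Working:
  start: (λ.0) ((λ.λ.0 1) (λ.λ.0 1))
  step 1: (λ.λ.0 1) (λ.λ.0 1)
  step 2: λ.0 (λ.λ.0 1)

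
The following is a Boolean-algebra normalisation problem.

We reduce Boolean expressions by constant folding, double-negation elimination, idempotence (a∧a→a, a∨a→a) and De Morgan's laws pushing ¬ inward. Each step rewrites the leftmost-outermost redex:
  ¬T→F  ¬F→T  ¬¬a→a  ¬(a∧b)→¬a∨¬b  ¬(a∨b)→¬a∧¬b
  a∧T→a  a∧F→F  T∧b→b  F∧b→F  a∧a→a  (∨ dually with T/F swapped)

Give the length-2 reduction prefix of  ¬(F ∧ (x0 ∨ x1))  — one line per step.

Answer: after 2 steps: T ∨ ¬(x0 ∨ x1)

Derivation:
  start: ¬(F ∧ (x0 ∨ x1))
  step 1: ¬F ∨ ¬(x0 ∨ x1)
  step 2: T ∨ ¬(x0 ∨ x1)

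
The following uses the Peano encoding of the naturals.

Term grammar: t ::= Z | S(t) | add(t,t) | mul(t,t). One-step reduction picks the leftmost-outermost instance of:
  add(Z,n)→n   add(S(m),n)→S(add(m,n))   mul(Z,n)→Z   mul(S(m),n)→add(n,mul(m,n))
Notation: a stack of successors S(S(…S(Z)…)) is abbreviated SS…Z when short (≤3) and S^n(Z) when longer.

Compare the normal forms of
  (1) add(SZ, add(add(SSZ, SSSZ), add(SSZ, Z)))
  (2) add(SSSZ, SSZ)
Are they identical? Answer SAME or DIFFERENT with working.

Term A:
  start: add(SZ, add(add(SSZ, SSSZ), add(SSZ, Z)))
  →1  S(add(Z, add(add(SSZ, SSSZ), add(SSZ, Z))))
  →2  S(add(add(SSZ, SSSZ), add(SSZ, Z)))
  →3  S(add(S(add(SZ, SSSZ)), add(SSZ, Z)))
  →4  S(S(add(add(SZ, SSSZ), add(SSZ, Z))))
  →5  S(S(add(S(add(Z, SSSZ)), add(SSZ, Z))))
  →6  S(S(S(add(add(Z, SSSZ), add(SSZ, Z)))))
  →7  S(S(S(add(SSSZ, add(SSZ, Z)))))
  →8  S(S(S(S(add(SSZ, add(SSZ, Z))))))
  →9  S(S(S(S(S(add(SZ, add(SSZ, Z)))))))
  →10  S(S(S(S(S(S(add(Z, add(SSZ, Z))))))))
  →11  S(S(S(S(S(S(add(SSZ, Z)))))))
  →12  S(S(S(S(S(S(S(add(SZ, Z))))))))
  →13  S(S(S(S(S(S(S(S(add(Z, Z)))))))))
  →14  S^8(Z)

Term B:
  start: add(SSSZ, SSZ)
  →1  S(add(SSZ, SSZ))
  →2  S(S(add(SZ, SSZ)))
  →3  S(S(S(add(Z, SSZ))))
  →4  S^5(Z)

Answer: DIFFERENT — A ⇓ S^8(Z), B ⇓ S^5(Z)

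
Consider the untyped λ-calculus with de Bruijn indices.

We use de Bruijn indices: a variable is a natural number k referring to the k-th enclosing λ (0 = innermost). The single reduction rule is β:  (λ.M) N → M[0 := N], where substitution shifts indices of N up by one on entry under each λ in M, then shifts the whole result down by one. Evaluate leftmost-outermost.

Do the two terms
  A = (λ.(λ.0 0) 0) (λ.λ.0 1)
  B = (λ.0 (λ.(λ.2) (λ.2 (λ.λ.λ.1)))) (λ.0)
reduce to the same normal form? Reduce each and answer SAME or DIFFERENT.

Answer: DIFFERENT — A ⇓ λ.0 (λ.λ.0 1), B ⇓ λ.λ.0

Reduction:
Term A:
  start: (λ.(λ.0 0) 0) (λ.λ.0 1)
  →1  (λ.0 0) (λ.λ.0 1)
  →2  (λ.λ.0 1) (λ.λ.0 1)
  →3  λ.0 (λ.λ.0 1)

Term B:
  start: (λ.0 (λ.(λ.2) (λ.2 (λ.λ.λ.1)))) (λ.0)
  →1  (λ.0) (λ.(λ.λ.0) (λ.(λ.0) (λ.λ.λ.1)))
  →2  λ.(λ.λ.0) (λ.(λ.0) (λ.λ.λ.1))
  →3  λ.λ.0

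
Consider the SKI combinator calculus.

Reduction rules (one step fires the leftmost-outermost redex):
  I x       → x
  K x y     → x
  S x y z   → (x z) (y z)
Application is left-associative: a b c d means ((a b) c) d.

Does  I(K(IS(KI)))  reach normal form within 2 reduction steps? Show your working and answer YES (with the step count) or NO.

Answer: YES — reaches normal form K(S(KI)) in 2 ≤ 2 steps

Reduction:
  start: I(K(IS(KI)))
  →1  K(IS(KI))
  →2  K(S(KI))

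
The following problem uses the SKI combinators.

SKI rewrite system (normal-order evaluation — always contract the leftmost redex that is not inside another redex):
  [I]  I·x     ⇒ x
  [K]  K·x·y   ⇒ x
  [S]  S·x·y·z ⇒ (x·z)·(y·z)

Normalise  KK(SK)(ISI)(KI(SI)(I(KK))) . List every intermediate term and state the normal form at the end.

Answer: normal form = SI  (in 3 steps)

Reduction:
  start: KK(SK)(ISI)(KI(SI)(I(KK)))
  →1  K(ISI)(KI(SI)(I(KK)))
  →2  ISI
  →3  SI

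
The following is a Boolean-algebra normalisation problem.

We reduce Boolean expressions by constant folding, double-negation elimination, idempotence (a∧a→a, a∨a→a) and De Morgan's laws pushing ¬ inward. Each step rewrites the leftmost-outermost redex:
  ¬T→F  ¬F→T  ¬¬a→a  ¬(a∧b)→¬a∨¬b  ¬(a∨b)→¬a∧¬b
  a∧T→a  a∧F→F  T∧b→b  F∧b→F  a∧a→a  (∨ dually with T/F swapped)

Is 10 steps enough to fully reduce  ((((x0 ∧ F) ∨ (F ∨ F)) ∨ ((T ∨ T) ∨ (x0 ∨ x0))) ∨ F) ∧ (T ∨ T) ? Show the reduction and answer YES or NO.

  start: ((((x0 ∧ F) ∨ (F ∨ F)) ∨ ((T ∨ T) ∨ (x0 ∨ x0))) ∨ F) ∧ (T ∨ T)
  [1] (((x0 ∧ F) ∨ (F ∨ F)) ∨ ((T ∨ T) ∨ (x0 ∨ x0))) ∧ (T ∨ T)
  [2] ((F ∨ (F ∨ F)) ∨ ((T ∨ T) ∨ (x0 ∨ x0))) ∧ (T ∨ T)
  [3] ((F ∨ F) ∨ ((T ∨ T) ∨ (x0 ∨ x0))) ∧ (T ∨ T)
  [4] (F ∨ ((T ∨ T) ∨ (x0 ∨ x0))) ∧ (T ∨ T)
  [5] ((T ∨ T) ∨ (x0 ∨ x0)) ∧ (T ∨ T)
  [6] (T ∨ (x0 ∨ x0)) ∧ (T ∨ T)
  [7] T ∧ (T ∨ T)
  [8] T ∨ T
  [9] T

Answer: YES — reaches normal form T in 9 ≤ 10 steps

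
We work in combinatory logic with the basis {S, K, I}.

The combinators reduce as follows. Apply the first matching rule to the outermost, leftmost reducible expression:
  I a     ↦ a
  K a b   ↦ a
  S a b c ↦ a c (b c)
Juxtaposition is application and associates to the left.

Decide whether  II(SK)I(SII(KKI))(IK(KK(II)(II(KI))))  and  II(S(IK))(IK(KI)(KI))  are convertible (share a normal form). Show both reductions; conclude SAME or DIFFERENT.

Answer: DIFFERENT — A ⇓ K, B ⇓ SK(KI)

Derivation:
Term A:
  start: II(SK)I(SII(KKI))(IK(KK(II)(II(KI))))
  →1  I(SK)I(SII(KKI))(IK(KK(II)(II(KI))))
  →2  SKI(SII(KKI))(IK(KK(II)(II(KI))))
  →3  K(SII(KKI))(I(SII(KKI)))(IK(KK(II)(II(KI))))
  →4  SII(KKI)(IK(KK(II)(II(KI))))
  →5  I(KKI)(I(KKI))(IK(KK(II)(II(KI))))
  →6  KKI(I(KKI))(IK(KK(II)(II(KI))))
  →7  K(I(KKI))(IK(KK(II)(II(KI))))
  →8  I(KKI)
  →9  KKI
  →10  K

Term B:
  start: II(S(IK))(IK(KI)(KI))
  →1  I(S(IK))(IK(KI)(KI))
  →2  S(IK)(IK(KI)(KI))
  →3  SK(IK(KI)(KI))
  →4  SK(K(KI)(KI))
  →5  SK(KI)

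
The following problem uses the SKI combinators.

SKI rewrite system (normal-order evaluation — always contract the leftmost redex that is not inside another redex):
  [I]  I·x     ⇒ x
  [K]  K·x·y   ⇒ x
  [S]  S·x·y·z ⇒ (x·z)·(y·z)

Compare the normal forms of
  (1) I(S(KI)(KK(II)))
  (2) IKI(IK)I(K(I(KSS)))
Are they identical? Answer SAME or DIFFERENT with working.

Answer: DIFFERENT — A ⇓ S(KI)K, B ⇓ KS

Reduction:
Term A:
  start: I(S(KI)(KK(II)))
  [1] S(KI)(KK(II))
  [2] S(KI)K

Term B:
  start: IKI(IK)I(K(I(KSS)))
  [1] KI(IK)I(K(I(KSS)))
  [2] II(K(I(KSS)))
  [3] I(K(I(KSS)))
  [4] K(I(KSS))
  [5] K(KSS)
  [6] KS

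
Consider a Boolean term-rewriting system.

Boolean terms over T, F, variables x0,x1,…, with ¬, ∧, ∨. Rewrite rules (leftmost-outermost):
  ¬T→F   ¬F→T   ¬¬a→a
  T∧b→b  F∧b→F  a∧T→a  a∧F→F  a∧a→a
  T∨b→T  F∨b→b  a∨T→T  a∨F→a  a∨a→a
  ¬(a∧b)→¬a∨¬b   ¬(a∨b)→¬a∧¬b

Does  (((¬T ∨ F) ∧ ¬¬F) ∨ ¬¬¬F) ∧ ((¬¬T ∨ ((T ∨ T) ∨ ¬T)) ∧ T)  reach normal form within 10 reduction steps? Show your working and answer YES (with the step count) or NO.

Answer: YES — reaches normal form T in 10 ≤ 10 steps

Working:
  start: (((¬T ∨ F) ∧ ¬¬F) ∨ ¬¬¬F) ∧ ((¬¬T ∨ ((T ∨ T) ∨ ¬T)) ∧ T)
  step 1: ((¬T ∧ ¬¬F) ∨ ¬¬¬F) ∧ ((¬¬T ∨ ((T ∨ T) ∨ ¬T)) ∧ T)
  step 2: ((F ∧ ¬¬F) ∨ ¬¬¬F) ∧ ((¬¬T ∨ ((T ∨ T) ∨ ¬T)) ∧ T)
  step 3: (F ∨ ¬¬¬F) ∧ ((¬¬T ∨ ((T ∨ T) ∨ ¬T)) ∧ T)
  step 4: ¬¬¬F ∧ ((¬¬T ∨ ((T ∨ T) ∨ ¬T)) ∧ T)
  step 5: ¬F ∧ ((¬¬T ∨ ((T ∨ T) ∨ ¬T)) ∧ T)
  step 6: T ∧ ((¬¬T ∨ ((T ∨ T) ∨ ¬T)) ∧ T)
  step 7: (¬¬T ∨ ((T ∨ T) ∨ ¬T)) ∧ T
  step 8: ¬¬T ∨ ((T ∨ T) ∨ ¬T)
  step 9: T ∨ ((T ∨ T) ∨ ¬T)
  step 10: T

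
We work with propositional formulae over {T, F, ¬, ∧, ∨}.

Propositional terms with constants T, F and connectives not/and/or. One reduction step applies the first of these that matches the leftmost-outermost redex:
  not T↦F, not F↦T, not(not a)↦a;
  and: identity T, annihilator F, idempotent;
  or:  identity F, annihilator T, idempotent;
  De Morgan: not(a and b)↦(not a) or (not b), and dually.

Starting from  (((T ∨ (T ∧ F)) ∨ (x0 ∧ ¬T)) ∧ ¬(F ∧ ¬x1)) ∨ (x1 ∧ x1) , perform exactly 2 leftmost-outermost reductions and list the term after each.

  start: (((T ∨ (T ∧ F)) ∨ (x0 ∧ ¬T)) ∧ ¬(F ∧ ¬x1)) ∨ (x1 ∧ x1)
  [1] ((T ∨ (x0 ∧ ¬T)) ∧ ¬(F ∧ ¬x1)) ∨ (x1 ∧ x1)
  [2] (T ∧ ¬(F ∧ ¬x1)) ∨ (x1 ∧ x1)

Answer: after 2 steps: (T ∧ ¬(F ∧ ¬x1)) ∨ (x1 ∧ x1)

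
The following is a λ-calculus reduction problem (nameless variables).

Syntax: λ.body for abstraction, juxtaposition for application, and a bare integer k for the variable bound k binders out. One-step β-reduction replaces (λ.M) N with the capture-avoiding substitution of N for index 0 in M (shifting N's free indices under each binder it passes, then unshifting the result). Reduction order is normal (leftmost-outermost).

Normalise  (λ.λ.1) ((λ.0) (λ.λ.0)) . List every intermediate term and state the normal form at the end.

  start: (λ.λ.1) ((λ.0) (λ.λ.0))
  →1  λ.(λ.0) (λ.λ.0)
  →2  λ.λ.λ.0

Answer: normal form = λ.λ.λ.0  (in 2 steps)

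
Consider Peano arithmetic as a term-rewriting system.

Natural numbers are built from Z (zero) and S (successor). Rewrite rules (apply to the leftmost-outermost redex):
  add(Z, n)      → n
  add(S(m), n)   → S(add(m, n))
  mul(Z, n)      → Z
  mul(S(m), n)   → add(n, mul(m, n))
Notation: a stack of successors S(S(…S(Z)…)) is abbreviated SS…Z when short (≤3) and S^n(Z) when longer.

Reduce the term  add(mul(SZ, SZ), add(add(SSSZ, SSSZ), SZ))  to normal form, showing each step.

  start: add(mul(SZ, SZ), add(add(SSSZ, SSSZ), SZ))
  step 1: add(add(SZ, mul(Z, SZ)), add(add(SSSZ, SSSZ), SZ))
  step 2: add(S(add(Z, mul(Z, SZ))), add(add(SSSZ, SSSZ), SZ))
  step 3: S(add(add(Z, mul(Z, SZ)), add(add(SSSZ, SSSZ), SZ)))
  step 4: S(add(mul(Z, SZ), add(add(SSSZ, SSSZ), SZ)))
  step 5: S(add(Z, add(add(SSSZ, SSSZ), SZ)))
  step 6: S(add(add(SSSZ, SSSZ), SZ))
  step 7: S(add(S(add(SSZ, SSSZ)), SZ))
  step 8: S(S(add(add(SSZ, SSSZ), SZ)))
  step 9: S(S(add(S(add(SZ, SSSZ)), SZ)))
  step 10: S(S(S(add(add(SZ, SSSZ), SZ))))
  step 11: S(S(S(add(S(add(Z, SSSZ)), SZ))))
  step 12: S(S(S(S(add(add(Z, SSSZ), SZ)))))
  step 13: S(S(S(S(add(SSSZ, SZ)))))
  step 14: S(S(S(S(S(add(SSZ, SZ))))))
  step 15: S(S(S(S(S(S(add(SZ, SZ)))))))
  step 16: S(S(S(S(S(S(S(add(Z, SZ))))))))
  step 17: S^8(Z)

Answer: normal form = S^8(Z)  (in 17 steps)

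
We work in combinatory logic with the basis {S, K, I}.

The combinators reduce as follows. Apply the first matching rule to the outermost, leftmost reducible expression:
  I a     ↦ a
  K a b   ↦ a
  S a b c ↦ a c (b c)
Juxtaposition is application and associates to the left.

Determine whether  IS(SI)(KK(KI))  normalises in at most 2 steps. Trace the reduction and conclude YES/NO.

Answer: YES — reaches normal form S(SI)K in 2 ≤ 2 steps

Working:
  start: IS(SI)(KK(KI))
  step 1: S(SI)(KK(KI))
  step 2: S(SI)K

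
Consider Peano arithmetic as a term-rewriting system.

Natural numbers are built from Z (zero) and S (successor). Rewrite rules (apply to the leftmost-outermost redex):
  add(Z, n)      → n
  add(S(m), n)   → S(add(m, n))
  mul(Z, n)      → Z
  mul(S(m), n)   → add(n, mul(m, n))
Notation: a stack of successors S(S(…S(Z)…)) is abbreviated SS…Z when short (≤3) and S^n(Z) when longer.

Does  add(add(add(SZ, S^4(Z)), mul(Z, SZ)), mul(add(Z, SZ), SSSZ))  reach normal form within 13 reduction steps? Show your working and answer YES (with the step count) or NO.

Answer: NO — after 13 steps the term is S(S(S(S(S(add(mul(Z, SZ), mul(add(Z, SZ), SSSZ))))))), not yet normal

Derivation:
  start: add(add(add(SZ, S^4(Z)), mul(Z, SZ)), mul(add(Z, SZ), SSSZ))
  →1  add(add(S(add(Z, S^4(Z))), mul(Z, SZ)), mul(add(Z, SZ), SSSZ))
  →2  add(S(add(add(Z, S^4(Z)), mul(Z, SZ))), mul(add(Z, SZ), SSSZ))
  →3  S(add(add(add(Z, S^4(Z)), mul(Z, SZ)), mul(add(Z, SZ), SSSZ)))
  →4  S(add(add(S^4(Z), mul(Z, SZ)), mul(add(Z, SZ), SSSZ)))
  →5  S(add(S(add(SSSZ, mul(Z, SZ))), mul(add(Z, SZ), SSSZ)))
  →6  S(S(add(add(SSSZ, mul(Z, SZ)), mul(add(Z, SZ), SSSZ))))
  →7  S(S(add(S(add(SSZ, mul(Z, SZ))), mul(add(Z, SZ), SSSZ))))
  →8  S(S(S(add(add(SSZ, mul(Z, SZ)), mul(add(Z, SZ), SSSZ)))))
  →9  S(S(S(add(S(add(SZ, mul(Z, SZ))), mul(add(Z, SZ), SSSZ)))))
  →10  S(S(S(S(add(add(SZ, mul(Z, SZ)), mul(add(Z, SZ), SSSZ))))))
  →11  S(S(S(S(add(S(add(Z, mul(Z, SZ))), mul(add(Z, SZ), SSSZ))))))
  →12  S(S(S(S(S(add(add(Z, mul(Z, SZ)), mul(add(Z, SZ), SSSZ)))))))
  →13  S(S(S(S(S(add(mul(Z, SZ), mul(add(Z, SZ), SSSZ)))))))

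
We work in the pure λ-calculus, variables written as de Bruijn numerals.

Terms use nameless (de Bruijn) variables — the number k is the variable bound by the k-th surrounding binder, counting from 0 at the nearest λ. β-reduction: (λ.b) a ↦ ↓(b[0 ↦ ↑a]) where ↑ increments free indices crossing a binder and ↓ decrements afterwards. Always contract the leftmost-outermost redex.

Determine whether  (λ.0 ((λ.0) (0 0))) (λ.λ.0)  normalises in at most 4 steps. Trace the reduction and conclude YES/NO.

Answer: YES — reaches normal form λ.0 in 2 ≤ 4 steps

Reduction:
  start: (λ.0 ((λ.0) (0 0))) (λ.λ.0)
  [1] (λ.λ.0) ((λ.0) ((λ.λ.0) (λ.λ.0)))
  [2] λ.0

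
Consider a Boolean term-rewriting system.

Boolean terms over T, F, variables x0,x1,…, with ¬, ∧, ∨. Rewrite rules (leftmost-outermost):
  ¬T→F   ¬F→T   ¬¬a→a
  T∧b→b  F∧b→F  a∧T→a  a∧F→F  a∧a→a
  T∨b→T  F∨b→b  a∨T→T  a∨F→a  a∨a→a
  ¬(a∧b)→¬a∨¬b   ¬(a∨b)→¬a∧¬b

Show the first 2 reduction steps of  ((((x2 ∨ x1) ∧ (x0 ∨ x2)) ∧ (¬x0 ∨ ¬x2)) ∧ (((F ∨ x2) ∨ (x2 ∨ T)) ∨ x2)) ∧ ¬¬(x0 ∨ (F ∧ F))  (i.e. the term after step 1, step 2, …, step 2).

Answer: after 2 steps: ((((x2 ∨ x1) ∧ (x0 ∨ x2)) ∧ (¬x0 ∨ ¬x2)) ∧ ((x2 ∨ T) ∨ x2)) ∧ ¬¬(x0 ∨ (F ∧ F))

Working:
  start: ((((x2 ∨ x1) ∧ (x0 ∨ x2)) ∧ (¬x0 ∨ ¬x2)) ∧ (((F ∨ x2) ∨ (x2 ∨ T)) ∨ x2)) ∧ ¬¬(x0 ∨ (F ∧ F))
  [1] ((((x2 ∨ x1) ∧ (x0 ∨ x2)) ∧ (¬x0 ∨ ¬x2)) ∧ ((x2 ∨ (x2 ∨ T)) ∨ x2)) ∧ ¬¬(x0 ∨ (F ∧ F))
  [2] ((((x2 ∨ x1) ∧ (x0 ∨ x2)) ∧ (¬x0 ∨ ¬x2)) ∧ ((x2 ∨ T) ∨ x2)) ∧ ¬¬(x0 ∨ (F ∧ F))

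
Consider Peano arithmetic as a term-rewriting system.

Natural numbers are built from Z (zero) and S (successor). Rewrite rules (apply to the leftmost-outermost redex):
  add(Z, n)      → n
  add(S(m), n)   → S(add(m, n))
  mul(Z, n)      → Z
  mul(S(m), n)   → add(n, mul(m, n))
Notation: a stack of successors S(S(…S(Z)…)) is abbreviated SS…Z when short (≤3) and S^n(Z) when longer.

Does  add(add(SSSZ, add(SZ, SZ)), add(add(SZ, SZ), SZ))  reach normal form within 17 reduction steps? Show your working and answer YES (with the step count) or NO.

  start: add(add(SSSZ, add(SZ, SZ)), add(add(SZ, SZ), SZ))
  →1  add(S(add(SSZ, add(SZ, SZ))), add(add(SZ, SZ), SZ))
  →2  S(add(add(SSZ, add(SZ, SZ)), add(add(SZ, SZ), SZ)))
  →3  S(add(S(add(SZ, add(SZ, SZ))), add(add(SZ, SZ), SZ)))
  →4  S(S(add(add(SZ, add(SZ, SZ)), add(add(SZ, SZ), SZ))))
  →5  S(S(add(S(add(Z, add(SZ, SZ))), add(add(SZ, SZ), SZ))))
  →6  S(S(S(add(add(Z, add(SZ, SZ)), add(add(SZ, SZ), SZ)))))
  →7  S(S(S(add(add(SZ, SZ), add(add(SZ, SZ), SZ)))))
  →8  S(S(S(add(S(add(Z, SZ)), add(add(SZ, SZ), SZ)))))
  →9  S(S(S(S(add(add(Z, SZ), add(add(SZ, SZ), SZ))))))
  →10  S(S(S(S(add(SZ, add(add(SZ, SZ), SZ))))))
  →11  S(S(S(S(S(add(Z, add(add(SZ, SZ), SZ)))))))
  →12  S(S(S(S(S(add(add(SZ, SZ), SZ))))))
  →13  S(S(S(S(S(add(S(add(Z, SZ)), SZ))))))
  →14  S(S(S(S(S(S(add(add(Z, SZ), SZ)))))))
  →15  S(S(S(S(S(S(add(SZ, SZ)))))))
  →16  S(S(S(S(S(S(S(add(Z, SZ))))))))
  →17  S^8(Z)

Answer: YES — reaches normal form S^8(Z) in 17 ≤ 17 steps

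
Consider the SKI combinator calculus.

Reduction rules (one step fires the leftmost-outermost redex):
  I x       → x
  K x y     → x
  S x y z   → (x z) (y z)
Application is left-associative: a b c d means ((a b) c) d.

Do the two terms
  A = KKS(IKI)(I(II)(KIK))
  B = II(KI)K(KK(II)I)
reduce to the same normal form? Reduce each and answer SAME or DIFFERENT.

Term A:
  start: KKS(IKI)(I(II)(KIK))
  step 1: K(IKI)(I(II)(KIK))
  step 2: IKI
  step 3: KI

Term B:
  start: II(KI)K(KK(II)I)
  step 1: I(KI)K(KK(II)I)
  step 2: KIK(KK(II)I)
  step 3: I(KK(II)I)
  step 4: KK(II)I
  step 5: KI

Answer: SAME — A ⇓ KI, B ⇓ KI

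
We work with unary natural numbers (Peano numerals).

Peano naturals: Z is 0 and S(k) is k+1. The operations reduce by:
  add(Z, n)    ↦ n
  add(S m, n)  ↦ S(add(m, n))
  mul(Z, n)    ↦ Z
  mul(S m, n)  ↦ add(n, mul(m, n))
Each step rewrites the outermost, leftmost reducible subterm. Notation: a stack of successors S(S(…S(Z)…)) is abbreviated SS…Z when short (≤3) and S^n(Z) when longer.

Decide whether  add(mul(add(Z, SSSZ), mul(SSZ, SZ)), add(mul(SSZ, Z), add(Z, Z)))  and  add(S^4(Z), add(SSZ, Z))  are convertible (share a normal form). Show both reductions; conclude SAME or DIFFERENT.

Term A:
  start: add(mul(add(Z, SSSZ), mul(SSZ, SZ)), add(mul(SSZ, Z), add(Z, Z)))
  →1  add(mul(SSSZ, mul(SSZ, SZ)), add(mul(SSZ, Z), add(Z, Z)))
  →2  add(add(mul(SSZ, SZ), mul(SSZ, mul(SSZ, SZ))), add(mul(SSZ, Z), add(Z, Z)))
  →3  add(add(add(SZ, mul(SZ, SZ)), mul(SSZ, mul(SSZ, SZ))), add(mul(SSZ, Z), add(Z, Z)))
  →4  add(add(S(add(Z, mul(SZ, SZ))), mul(SSZ, mul(SSZ, SZ))), add(mul(SSZ, Z), add(Z, Z)))
  →5  add(S(add(add(Z, mul(SZ, SZ)), mul(SSZ, mul(SSZ, SZ)))), add(mul(SSZ, Z), add(Z, Z)))
  →6  S(add(add(add(Z, mul(SZ, SZ)), mul(SSZ, mul(SSZ, SZ))), add(mul(SSZ, Z), add(Z, Z))))
  →7  S(add(add(mul(SZ, SZ), mul(SSZ, mul(SSZ, SZ))), add(mul(SSZ, Z), add(Z, Z))))
  →8  S(add(add(add(SZ, mul(Z, SZ)), mul(SSZ, mul(SSZ, SZ))), add(mul(SSZ, Z), add(Z, Z))))
  →9  S(add(add(S(add(Z, mul(Z, SZ))), mul(SSZ, mul(SSZ, SZ))), add(mul(SSZ, Z), add(Z, Z))))
  →10  S(add(S(add(add(Z, mul(Z, SZ)), mul(SSZ, mul(SSZ, SZ)))), add(mul(SSZ, Z), add(Z, Z))))
  →11  S(S(add(add(add(Z, mul(Z, SZ)), mul(SSZ, mul(SSZ, SZ))), add(mul(SSZ, Z), add(Z, Z)))))
  →12  S(S(add(add(mul(Z, SZ), mul(SSZ, mul(SSZ, SZ))), add(mul(SSZ, Z), add(Z, Z)))))
  →13  S(S(add(add(Z, mul(SSZ, mul(SSZ, SZ))), add(mul(SSZ, Z), add(Z, Z)))))
  →14  S(S(add(mul(SSZ, mul(SSZ, SZ)), add(mul(SSZ, Z), add(Z, Z)))))
  →15  S(S(add(add(mul(SSZ, SZ), mul(SZ, mul(SSZ, SZ))), add(mul(SSZ, Z), add(Z, Z)))))
  →16  S(S(add(add(add(SZ, mul(SZ, SZ)), mul(SZ, mul(SSZ, SZ))), add(mul(SSZ, Z), add(Z, Z)))))
  →17  S(S(add(add(S(add(Z, mul(SZ, SZ))), mul(SZ, mul(SSZ, SZ))), add(mul(SSZ, Z), add(Z, Z)))))
  →18  S(S(add(S(add(add(Z, mul(SZ, SZ)), mul(SZ, mul(SSZ, SZ)))), add(mul(SSZ, Z), add(Z, Z)))))
  →19  S(S(S(add(add(add(Z, mul(SZ, SZ)), mul(SZ, mul(SSZ, SZ))), add(mul(SSZ, Z), add(Z, Z))))))
  →20  S(S(S(add(add(mul(SZ, SZ), mul(SZ, mul(SSZ, SZ))), add(mul(SSZ, Z), add(Z, Z))))))
  →21  S(S(S(add(add(add(SZ, mul(Z, SZ)), mul(SZ, mul(SSZ, SZ))), add(mul(SSZ, Z), add(Z, Z))))))
  →22  S(S(S(add(add(S(add(Z, mul(Z, SZ))), mul(SZ, mul(SSZ, SZ))), add(mul(SSZ, Z), add(Z, Z))))))
  →23  S(S(S(add(S(add(add(Z, mul(Z, SZ)), mul(SZ, mul(SSZ, SZ)))), add(mul(SSZ, Z), add(Z, Z))))))
  →24  S(S(S(S(add(add(add(Z, mul(Z, SZ)), mul(SZ, mul(SSZ, SZ))), add(mul(SSZ, Z), add(Z, Z)))))))
  →25  S(S(S(S(add(add(mul(Z, SZ), mul(SZ, mul(SSZ, SZ))), add(mul(SSZ, Z), add(Z, Z)))))))
  →26  S(S(S(S(add(add(Z, mul(SZ, mul(SSZ, SZ))), add(mul(SSZ, Z), add(Z, Z)))))))
  →27  S(S(S(S(add(mul(SZ, mul(SSZ, SZ)), add(mul(SSZ, Z), add(Z, Z)))))))
  →28  S(S(S(S(add(add(mul(SSZ, SZ), mul(Z, mul(SSZ, SZ))), add(mul(SSZ, Z), add(Z, Z)))))))
  →29  S(S(S(S(add(add(add(SZ, mul(SZ, SZ)), mul(Z, mul(SSZ, SZ))), add(mul(SSZ, Z), add(Z, Z)))))))
  →30  S(S(S(S(add(add(S(add(Z, mul(SZ, SZ))), mul(Z, mul(SSZ, SZ))), add(mul(SSZ, Z), add(Z, Z)))))))
  →31  S(S(S(S(add(S(add(add(Z, mul(SZ, SZ)), mul(Z, mul(SSZ, SZ)))), add(mul(SSZ, Z), add(Z, Z)))))))
  →32  S(S(S(S(S(add(add(add(Z, mul(SZ, SZ)), mul(Z, mul(SSZ, SZ))), add(mul(SSZ, Z), add(Z, Z))))))))
  →33  S(S(S(S(S(add(add(mul(SZ, SZ), mul(Z, mul(SSZ, SZ))), add(mul(SSZ, Z), add(Z, Z))))))))
  →34  S(S(S(S(S(add(add(add(SZ, mul(Z, SZ)), mul(Z, mul(SSZ, SZ))), add(mul(SSZ, Z), add(Z, Z))))))))
  →35  S(S(S(S(S(add(add(S(add(Z, mul(Z, SZ))), mul(Z, mul(SSZ, SZ))), add(mul(SSZ, Z), add(Z, Z))))))))
  →36  S(S(S(S(S(add(S(add(add(Z, mul(Z, SZ)), mul(Z, mul(SSZ, SZ)))), add(mul(SSZ, Z), add(Z, Z))))))))
  →37  S(S(S(S(S(S(add(add(add(Z, mul(Z, SZ)), mul(Z, mul(SSZ, SZ))), add(mul(SSZ, Z), add(Z, Z)))))))))
  →38  S(S(S(S(S(S(add(add(mul(Z, SZ), mul(Z, mul(SSZ, SZ))), add(mul(SSZ, Z), add(Z, Z)))))))))
  →39  S(S(S(S(S(S(add(add(Z, mul(Z, mul(SSZ, SZ))), add(mul(SSZ, Z), add(Z, Z)))))))))
  →40  S(S(S(S(S(S(add(mul(Z, mul(SSZ, SZ)), add(mul(SSZ, Z), add(Z, Z)))))))))
  →41  S(S(S(S(S(S(add(Z, add(mul(SSZ, Z), add(Z, Z)))))))))
  →42  S(S(S(S(S(S(add(mul(SSZ, Z), add(Z, Z))))))))
  →43  S(S(S(S(S(S(add(add(Z, mul(SZ, Z)), add(Z, Z))))))))
  →44  S(S(S(S(S(S(add(mul(SZ, Z), add(Z, Z))))))))
  →45  S(S(S(S(S(S(add(add(Z, mul(Z, Z)), add(Z, Z))))))))
  →46  S(S(S(S(S(S(add(mul(Z, Z), add(Z, Z))))))))
  →47  S(S(S(S(S(S(add(Z, add(Z, Z))))))))
  →48  S(S(S(S(S(S(add(Z, Z)))))))
  →49  S^6(Z)

Term B:
  start: add(S^4(Z), add(SSZ, Z))
  →1  S(add(SSSZ, add(SSZ, Z)))
  →2  S(S(add(SSZ, add(SSZ, Z))))
  →3  S(S(S(add(SZ, add(SSZ, Z)))))
  →4  S(S(S(S(add(Z, add(SSZ, Z))))))
  →5  S(S(S(S(add(SSZ, Z)))))
  →6  S(S(S(S(S(add(SZ, Z))))))
  →7  S(S(S(S(S(S(add(Z, Z)))))))
  →8  S^6(Z)

Answer: SAME — A ⇓ S^6(Z), B ⇓ S^6(Z)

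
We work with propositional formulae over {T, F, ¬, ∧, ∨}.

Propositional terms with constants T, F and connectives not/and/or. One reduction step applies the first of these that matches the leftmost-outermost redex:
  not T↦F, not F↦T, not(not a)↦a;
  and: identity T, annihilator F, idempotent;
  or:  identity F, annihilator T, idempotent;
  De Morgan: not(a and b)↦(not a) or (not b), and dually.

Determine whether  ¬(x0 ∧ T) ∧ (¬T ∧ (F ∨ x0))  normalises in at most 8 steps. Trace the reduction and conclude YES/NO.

  start: ¬(x0 ∧ T) ∧ (¬T ∧ (F ∨ x0))
  →1  (¬x0 ∨ ¬T) ∧ (¬T ∧ (F ∨ x0))
  →2  (¬x0 ∨ F) ∧ (¬T ∧ (F ∨ x0))
  →3  ¬x0 ∧ (¬T ∧ (F ∨ x0))
  →4  ¬x0 ∧ (F ∧ (F ∨ x0))
  →5  ¬x0 ∧ F
  →6  F

Answer: YES — reaches normal form F in 6 ≤ 8 steps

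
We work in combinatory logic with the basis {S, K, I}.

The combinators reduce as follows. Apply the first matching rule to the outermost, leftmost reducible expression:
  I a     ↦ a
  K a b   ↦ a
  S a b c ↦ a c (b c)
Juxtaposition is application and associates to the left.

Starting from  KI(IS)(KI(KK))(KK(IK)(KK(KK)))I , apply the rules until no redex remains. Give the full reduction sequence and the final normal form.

Answer: normal form = K  (in 7 steps)

Reduction:
  start: KI(IS)(KI(KK))(KK(IK)(KK(KK)))I
  →1  I(KI(KK))(KK(IK)(KK(KK)))I
  →2  KI(KK)(KK(IK)(KK(KK)))I
  →3  I(KK(IK)(KK(KK)))I
  →4  KK(IK)(KK(KK))I
  →5  K(KK(KK))I
  →6  KK(KK)
  →7  K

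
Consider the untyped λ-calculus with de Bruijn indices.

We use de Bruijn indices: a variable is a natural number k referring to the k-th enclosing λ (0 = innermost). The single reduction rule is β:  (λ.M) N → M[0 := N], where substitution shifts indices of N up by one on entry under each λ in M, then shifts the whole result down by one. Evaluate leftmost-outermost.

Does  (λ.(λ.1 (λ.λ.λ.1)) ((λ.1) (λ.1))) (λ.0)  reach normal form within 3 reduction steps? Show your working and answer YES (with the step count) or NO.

Answer: YES — reaches normal form λ.λ.λ.1 in 3 ≤ 3 steps

Working:
  start: (λ.(λ.1 (λ.λ.λ.1)) ((λ.1) (λ.1))) (λ.0)
  [1] (λ.(λ.0) (λ.λ.λ.1)) ((λ.λ.0) (λ.λ.0))
  [2] (λ.0) (λ.λ.λ.1)
  [3] λ.λ.λ.1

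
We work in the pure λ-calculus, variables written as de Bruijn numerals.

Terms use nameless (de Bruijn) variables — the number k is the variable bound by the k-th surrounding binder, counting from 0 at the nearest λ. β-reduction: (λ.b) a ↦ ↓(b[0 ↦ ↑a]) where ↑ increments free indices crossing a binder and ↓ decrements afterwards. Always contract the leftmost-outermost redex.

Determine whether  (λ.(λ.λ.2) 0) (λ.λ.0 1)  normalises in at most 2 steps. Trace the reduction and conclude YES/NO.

  start: (λ.(λ.λ.2) 0) (λ.λ.0 1)
  →1  (λ.λ.λ.λ.0 1) (λ.λ.0 1)
  →2  λ.λ.λ.0 1

Answer: YES — reaches normal form λ.λ.λ.0 1 in 2 ≤ 2 steps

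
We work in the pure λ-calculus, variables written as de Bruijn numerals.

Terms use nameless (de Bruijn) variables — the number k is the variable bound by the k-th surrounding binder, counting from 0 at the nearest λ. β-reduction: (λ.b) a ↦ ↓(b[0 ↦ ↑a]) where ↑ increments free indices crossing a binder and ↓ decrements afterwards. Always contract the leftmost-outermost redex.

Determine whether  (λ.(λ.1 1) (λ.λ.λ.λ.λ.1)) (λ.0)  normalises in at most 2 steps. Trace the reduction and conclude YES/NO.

  start: (λ.(λ.1 1) (λ.λ.λ.λ.λ.1)) (λ.0)
  [1] (λ.(λ.0) (λ.0)) (λ.λ.λ.λ.λ.1)
  [2] (λ.0) (λ.0)

Answer: NO — after 2 steps the term is (λ.0) (λ.0), not yet normal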